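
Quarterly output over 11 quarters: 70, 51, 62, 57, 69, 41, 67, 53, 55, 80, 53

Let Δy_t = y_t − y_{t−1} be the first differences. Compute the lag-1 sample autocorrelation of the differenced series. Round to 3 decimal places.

First differences Δy: -19, 11, -5, 12, -28, 26, -14, 2, 25, -27
Mean of differences = -1.7000
Numerator Σ(Δy_t−Δȳ)(Δy_{t+1}−Δȳ) = -2358.5900
Denominator Σ(Δy_t−Δȳ)² = 3636.1000
r_1(Δy) = -2358.5900 / 3636.1000 = -0.649

-0.649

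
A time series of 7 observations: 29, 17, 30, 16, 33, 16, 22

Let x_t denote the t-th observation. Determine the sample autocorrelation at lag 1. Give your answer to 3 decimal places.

-0.812

Mean x̄ = (29 + 17 + 30 + 16 + 33 + 16 + 22)/7 = 23.2857
Deviations from mean: 5.7143, -6.2857, 6.7143, -7.2857, 9.7143, -7.2857, -1.2857
Numerator Σ_{t=1}^{6}(x_t−x̄)(x_{t+1}−x̄) = -259.2245
Denominator Σ(x_t−x̄)² = 319.4286
r_1 = -259.2245 / 319.4286 = -0.812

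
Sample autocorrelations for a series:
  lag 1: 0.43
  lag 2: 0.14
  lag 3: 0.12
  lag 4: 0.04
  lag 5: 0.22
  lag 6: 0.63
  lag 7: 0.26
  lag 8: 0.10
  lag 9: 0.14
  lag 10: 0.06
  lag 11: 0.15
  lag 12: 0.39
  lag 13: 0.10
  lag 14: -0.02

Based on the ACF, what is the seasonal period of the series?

6

The largest autocorrelation is r_6 = 0.63; the remaining lags stay at or below 0.43. The elevated value at lag 1 (0.43), dropping to 0.14 at lag 2, reflects decaying short-term dependence rather than seasonality.
The dominant spike at lag 6 indicates a seasonal period of 6.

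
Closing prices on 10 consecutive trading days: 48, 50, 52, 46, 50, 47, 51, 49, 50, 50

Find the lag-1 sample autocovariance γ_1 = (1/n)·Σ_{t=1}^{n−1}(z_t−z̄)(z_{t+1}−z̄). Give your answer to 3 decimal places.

Mean z̄ = (48 + 50 + 52 + 46 + 50 + 47 + 51 + 49 + 50 + 50)/10 = 49.3000
Σ_{t=1}^{9}(z_t−z̄)(z_{t+1}−z̄) = -15.9900
γ_1 = -15.9900 / 10 = -1.599

-1.599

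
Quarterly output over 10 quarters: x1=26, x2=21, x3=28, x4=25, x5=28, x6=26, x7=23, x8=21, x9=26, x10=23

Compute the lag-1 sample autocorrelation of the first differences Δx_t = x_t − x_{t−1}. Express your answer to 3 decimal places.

First differences Δx: -5, 7, -3, 3, -2, -3, -2, 5, -3
Mean of differences = -0.3333
Numerator Σ(Δx_t−Δx̄)(Δx_{t+1}−Δx̄) = -82.4444
Denominator Σ(Δx_t−Δx̄)² = 142.0000
r_1(Δx) = -82.4444 / 142.0000 = -0.581

-0.581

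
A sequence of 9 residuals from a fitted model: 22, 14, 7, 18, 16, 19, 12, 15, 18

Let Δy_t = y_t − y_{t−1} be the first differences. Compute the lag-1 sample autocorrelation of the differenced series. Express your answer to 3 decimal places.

First differences Δy: -8, -7, 11, -2, 3, -7, 3, 3
Mean of differences = -0.5000
Numerator Σ(Δy_t−Δȳ)(Δy_{t+1}−Δȳ) = -81.7500
Denominator Σ(Δy_t−Δȳ)² = 312.0000
r_1(Δy) = -81.7500 / 312.0000 = -0.262

-0.262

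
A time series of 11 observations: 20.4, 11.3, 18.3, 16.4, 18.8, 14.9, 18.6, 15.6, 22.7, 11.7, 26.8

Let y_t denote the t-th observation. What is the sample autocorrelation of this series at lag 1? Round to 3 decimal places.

Mean ȳ = (20.4 + 11.3 + 18.3 + 16.4 + 18.8 + 14.9 + 18.6 + 15.6 + 22.7 + 11.7 + 26.8)/11 = 17.7727
Numerator Σ_{t=1}^{10}(y_t−ȳ)(y_{t+1}−ȳ) = -125.1253
Denominator Σ(y_t−ȳ)² = 208.3218
r_1 = -125.1253 / 208.3218 = -0.601

-0.601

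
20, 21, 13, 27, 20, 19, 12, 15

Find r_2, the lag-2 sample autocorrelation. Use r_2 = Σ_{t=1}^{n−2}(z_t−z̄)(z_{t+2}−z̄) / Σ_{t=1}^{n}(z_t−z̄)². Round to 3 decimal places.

-0.011

Mean z̄ = (20 + 21 + 13 + 27 + 20 + 19 + 12 + 15)/8 = 18.3750
Deviations from mean: 1.6250, 2.6250, -5.3750, 8.6250, 1.6250, 0.6250, -6.3750, -3.3750
Σ(z_t−z̄)(z_{t+2}−z̄) = (-8.7344) + (22.6406) + (-8.7344) + (5.3906) + (-10.3594) + (-2.1094) = -1.9063
Denominator Σ(z_t−z̄)² = 167.8750
r_2 = -1.9063 / 167.8750 = -0.011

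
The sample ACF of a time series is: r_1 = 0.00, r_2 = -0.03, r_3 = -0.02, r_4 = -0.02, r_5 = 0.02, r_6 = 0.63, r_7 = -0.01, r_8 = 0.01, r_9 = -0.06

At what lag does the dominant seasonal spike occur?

The largest autocorrelation is r_6 = 0.63; the remaining lags stay at or below 0.02.
The dominant spike at lag 6 indicates a seasonal period of 6.

6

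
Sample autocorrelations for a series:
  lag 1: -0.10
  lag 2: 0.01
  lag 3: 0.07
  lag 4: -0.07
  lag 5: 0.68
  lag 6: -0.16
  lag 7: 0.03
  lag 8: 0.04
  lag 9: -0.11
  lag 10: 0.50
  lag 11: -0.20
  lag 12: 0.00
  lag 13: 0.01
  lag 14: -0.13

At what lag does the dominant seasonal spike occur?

The largest autocorrelation is r_5 = 0.68, with a weaker echo at lag 10 (0.50); the remaining lags stay at or below 0.07.
The dominant spike at lag 5 indicates a seasonal period of 5.

5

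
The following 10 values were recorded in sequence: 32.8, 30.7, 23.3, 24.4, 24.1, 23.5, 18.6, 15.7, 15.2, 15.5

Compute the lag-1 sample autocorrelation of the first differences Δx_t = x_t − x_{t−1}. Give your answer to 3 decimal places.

First differences Δx: -2.1, -7.4, 1.1, -0.3, -0.6, -4.9, -2.9, -0.5, 0.3
Mean of differences = -1.9222
Numerator Σ(Δx_t−Δx̄)(Δx_{t+1}−Δx̄) = -7.7894
Denominator Σ(Δx_t−Δx̄)² = 60.3356
r_1(Δx) = -7.7894 / 60.3356 = -0.129

-0.129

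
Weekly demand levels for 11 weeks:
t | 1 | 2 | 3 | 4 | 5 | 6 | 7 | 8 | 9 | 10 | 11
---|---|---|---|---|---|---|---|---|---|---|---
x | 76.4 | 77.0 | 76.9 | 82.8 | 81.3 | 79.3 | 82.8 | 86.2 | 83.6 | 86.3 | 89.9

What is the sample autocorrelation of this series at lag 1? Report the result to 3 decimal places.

Mean x̄ = (76.4 + 77.0 + 76.9 + 82.8 + 81.3 + 79.3 + 82.8 + 86.2 + 83.6 + 86.3 + 89.9)/11 = 82.0455
Numerator Σ_{t=1}^{10}(x_t−x̄)(x_{t+1}−x̄) = 99.5998
Denominator Σ(x_t−x̄)² = 192.5073
r_1 = 99.5998 / 192.5073 = 0.517

0.517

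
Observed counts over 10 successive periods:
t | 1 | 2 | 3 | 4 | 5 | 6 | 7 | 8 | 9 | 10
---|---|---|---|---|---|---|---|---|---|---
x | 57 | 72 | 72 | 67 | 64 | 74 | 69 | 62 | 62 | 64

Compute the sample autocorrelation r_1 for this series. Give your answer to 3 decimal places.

0.006

Mean x̄ = (57 + 72 + 72 + 67 + 64 + 74 + 69 + 62 + 62 + 64)/10 = 66.3000
Numerator Σ_{t=1}^{9}(x_t−x̄)(x_{t+1}−x̄) = 1.7100
Denominator Σ(x_t−x̄)² = 266.1000
r_1 = 1.7100 / 266.1000 = 0.006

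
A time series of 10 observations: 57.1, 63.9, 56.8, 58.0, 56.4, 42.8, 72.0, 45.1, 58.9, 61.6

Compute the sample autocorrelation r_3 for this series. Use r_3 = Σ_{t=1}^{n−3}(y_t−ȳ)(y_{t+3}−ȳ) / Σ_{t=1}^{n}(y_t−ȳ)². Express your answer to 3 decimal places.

Mean ȳ = (57.1 + 63.9 + 56.8 + 58.0 + 56.4 + 42.8 + 72.0 + 45.1 + 58.9 + 61.6)/10 = 57.2600
Σ(y_t−ȳ)(y_{t+3}−ȳ) = (-0.1184) + (-5.7104) + (6.6516) + (10.9076) + (10.4576) + (-23.7144) + (63.9716) = 62.4452
Denominator Σ(y_t−ȳ)² = 641.3640
r_3 = 62.4452 / 641.3640 = 0.097

0.097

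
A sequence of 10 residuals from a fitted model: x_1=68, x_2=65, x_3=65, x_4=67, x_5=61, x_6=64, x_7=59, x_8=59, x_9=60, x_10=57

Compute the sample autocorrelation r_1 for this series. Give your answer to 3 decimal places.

0.403

Mean x̄ = (68 + 65 + 65 + 67 + 61 + 64 + 59 + 59 + 60 + 57)/10 = 62.5000
Numerator Σ_{t=1}^{9}(x_t−x̄)(x_{t+1}−x̄) = 51.7500
Denominator Σ(x_t−x̄)² = 128.5000
r_1 = 51.7500 / 128.5000 = 0.403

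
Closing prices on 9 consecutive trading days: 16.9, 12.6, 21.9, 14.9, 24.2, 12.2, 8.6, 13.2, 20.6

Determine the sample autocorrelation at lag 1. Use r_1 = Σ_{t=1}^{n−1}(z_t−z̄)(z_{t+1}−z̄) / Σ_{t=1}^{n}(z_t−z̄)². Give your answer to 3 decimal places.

Mean z̄ = (16.9 + 12.6 + 21.9 + 14.9 + 24.2 + 12.2 + 8.6 + 13.2 + 20.6)/9 = 16.1222
Numerator Σ_{t=1}^{8}(z_t−z̄)(z_{t+1}−z̄) = -33.3072
Denominator Σ(z_t−z̄)² = 213.6956
r_1 = -33.3072 / 213.6956 = -0.156

-0.156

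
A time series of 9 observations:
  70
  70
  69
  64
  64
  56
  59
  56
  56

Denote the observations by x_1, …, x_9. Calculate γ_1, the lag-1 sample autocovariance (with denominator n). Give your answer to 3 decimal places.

21.654

Mean x̄ = (70 + 70 + 69 + 64 + 64 + 56 + 59 + 56 + 56)/9 = 62.6667
Σ_{t=1}^{8}(x_t−x̄)(x_{t+1}−x̄) = 194.8889
γ_1 = 194.8889 / 9 = 21.654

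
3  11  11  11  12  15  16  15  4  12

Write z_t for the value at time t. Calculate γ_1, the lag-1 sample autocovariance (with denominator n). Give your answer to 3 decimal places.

0.900

Mean z̄ = (3 + 11 + 11 + 11 + 12 + 15 + 16 + 15 + 4 + 12)/10 = 11.0000
Σ_{t=1}^{9}(z_t−z̄)(z_{t+1}−z̄) = 9.0000
γ_1 = 9.0000 / 10 = 0.900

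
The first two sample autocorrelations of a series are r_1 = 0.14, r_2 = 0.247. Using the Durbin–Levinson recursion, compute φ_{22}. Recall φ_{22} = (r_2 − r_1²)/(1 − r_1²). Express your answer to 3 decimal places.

0.232

φ_{22} = (r_2 − r_1²) / (1 − r_1²)
r_1² = (0.14)² = 0.0196
Numerator = 0.247 − 0.0196 = 0.2274; denominator = 1 − 0.0196 = 0.9804
φ_{22} = 0.2274 / 0.9804 = 0.232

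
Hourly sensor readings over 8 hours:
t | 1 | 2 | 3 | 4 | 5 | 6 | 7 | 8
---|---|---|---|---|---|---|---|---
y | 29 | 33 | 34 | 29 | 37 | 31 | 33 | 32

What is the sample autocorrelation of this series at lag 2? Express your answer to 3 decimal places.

Mean ȳ = (29 + 33 + 34 + 29 + 37 + 31 + 33 + 32)/8 = 32.2500
Deviations from mean: -3.2500, 0.7500, 1.7500, -3.2500, 4.7500, -1.2500, 0.7500, -0.2500
Numerator Σ_{t=1}^{6}(y_t−ȳ)(y_{t+2}−ȳ) = 8.1250
Denominator Σ(y_t−ȳ)² = 49.5000
r_2 = 8.1250 / 49.5000 = 0.164

0.164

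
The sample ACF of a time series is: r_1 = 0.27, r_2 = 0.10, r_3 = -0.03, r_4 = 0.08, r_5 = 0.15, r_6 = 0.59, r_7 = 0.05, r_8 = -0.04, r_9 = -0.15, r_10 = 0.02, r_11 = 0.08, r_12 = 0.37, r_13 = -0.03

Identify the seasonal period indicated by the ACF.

The largest autocorrelation is r_6 = 0.59, with a weaker echo at lag 12 (0.37); the remaining lags stay at or below 0.27. The elevated value at lag 1 (0.27), dropping to 0.10 at lag 2, reflects decaying short-term dependence rather than seasonality.
The dominant spike at lag 6 indicates a seasonal period of 6.

6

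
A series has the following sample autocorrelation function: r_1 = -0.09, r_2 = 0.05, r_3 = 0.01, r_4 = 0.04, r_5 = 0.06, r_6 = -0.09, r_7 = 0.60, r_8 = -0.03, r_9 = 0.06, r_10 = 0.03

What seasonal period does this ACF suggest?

The largest autocorrelation is r_7 = 0.60; the remaining lags stay at or below 0.06.
The dominant spike at lag 7 indicates a seasonal period of 7.

7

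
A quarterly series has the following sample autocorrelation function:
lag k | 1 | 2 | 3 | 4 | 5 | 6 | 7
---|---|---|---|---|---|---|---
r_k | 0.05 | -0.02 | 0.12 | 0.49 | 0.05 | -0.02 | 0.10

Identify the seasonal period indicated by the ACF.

4

The largest autocorrelation is r_4 = 0.49; the remaining lags stay at or below 0.12.
The dominant spike at lag 4 indicates a seasonal period of 4.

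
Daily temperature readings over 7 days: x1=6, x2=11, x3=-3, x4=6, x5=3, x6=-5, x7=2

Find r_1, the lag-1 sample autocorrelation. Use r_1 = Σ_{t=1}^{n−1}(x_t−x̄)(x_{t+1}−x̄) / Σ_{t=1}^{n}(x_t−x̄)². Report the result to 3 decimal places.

Mean x̄ = (6 + 11 − 3 + 6 + 3 − 5 + 2)/7 = 2.8571
Deviations from mean: 3.1429, 8.1429, -5.8571, 3.1429, 0.1429, -7.8571, -0.8571
Σ(x_t−x̄)(x_{t+1}−x̄) = (25.5918) + (-47.6939) + (-18.4082) + (0.4490) + (-1.1224) + (6.7347) = -34.4490
Denominator Σ(x_t−x̄)² = 182.8571
r_1 = -34.4490 / 182.8571 = -0.188

-0.188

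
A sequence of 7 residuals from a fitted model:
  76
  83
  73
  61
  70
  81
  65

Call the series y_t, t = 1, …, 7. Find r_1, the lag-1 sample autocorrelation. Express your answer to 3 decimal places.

-0.055

Mean ȳ = (76 + 83 + 73 + 61 + 70 + 81 + 65)/7 = 72.7143
Deviations from mean: 3.2857, 10.2857, 0.2857, -11.7143, -2.7143, 8.2857, -7.7143
Numerator Σ_{t=1}^{6}(y_t−ȳ)(y_{t+1}−ȳ) = -21.2245
Denominator Σ(y_t−ȳ)² = 389.4286
r_1 = -21.2245 / 389.4286 = -0.055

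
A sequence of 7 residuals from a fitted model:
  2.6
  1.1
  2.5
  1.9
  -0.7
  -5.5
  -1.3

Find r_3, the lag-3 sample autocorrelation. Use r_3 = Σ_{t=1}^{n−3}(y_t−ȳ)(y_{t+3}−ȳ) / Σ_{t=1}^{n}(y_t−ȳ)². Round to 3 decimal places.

Mean ȳ = (2.6 + 1.1 + 2.5 + 1.9 − 0.7 − 5.5 − 1.3)/7 = 0.0857
Numerator Σ_{t=1}^{4}(y_t−ȳ)(y_{t+3}−ȳ) = -12.2349
Denominator Σ(y_t−ȳ)² = 50.2086
r_3 = -12.2349 / 50.2086 = -0.244

-0.244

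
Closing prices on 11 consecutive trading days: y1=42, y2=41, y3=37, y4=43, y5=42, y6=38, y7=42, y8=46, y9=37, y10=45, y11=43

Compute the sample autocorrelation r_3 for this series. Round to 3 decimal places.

0.481

Mean ȳ = (42 + 41 + 37 + 43 + 42 + 38 + 42 + 46 + 37 + 45 + 43)/11 = 41.4545
Numerator Σ_{t=1}^{8}(y_t−ȳ)(y_{t+3}−ȳ) = 43.6529
Denominator Σ(y_t−ȳ)² = 90.7273
r_3 = 43.6529 / 90.7273 = 0.481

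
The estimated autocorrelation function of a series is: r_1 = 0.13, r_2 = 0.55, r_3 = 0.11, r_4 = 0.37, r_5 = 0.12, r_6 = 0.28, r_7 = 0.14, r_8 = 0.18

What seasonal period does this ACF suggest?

The largest autocorrelation is r_2 = 0.55, with weaker echoes at lags 4 (0.37), 6 (0.28) and 8 (0.18); the remaining lags stay at or below 0.14.
The dominant spike at lag 2 indicates a seasonal period of 2.

2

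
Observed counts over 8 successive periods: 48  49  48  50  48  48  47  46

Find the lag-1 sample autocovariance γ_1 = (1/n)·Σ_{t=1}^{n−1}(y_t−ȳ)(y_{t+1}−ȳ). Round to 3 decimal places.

Mean ȳ = (48 + 49 + 48 + 50 + 48 + 48 + 47 + 46)/8 = 48.0000
Σ_{t=1}^{7}(y_t−ȳ)(y_{t+1}−ȳ) = 2.0000
γ_1 = 2.0000 / 8 = 0.250

0.250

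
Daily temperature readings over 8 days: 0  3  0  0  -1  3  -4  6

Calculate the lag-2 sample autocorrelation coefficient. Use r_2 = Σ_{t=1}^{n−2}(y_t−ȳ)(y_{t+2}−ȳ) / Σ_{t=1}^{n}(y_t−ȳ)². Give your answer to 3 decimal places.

0.289

Mean ȳ = (0 + 3 + 0 + 0 − 1 + 3 − 4 + 6)/8 = 0.8750
Deviations from mean: -0.8750, 2.1250, -0.8750, -0.8750, -1.8750, 2.1250, -4.8750, 5.1250
Σ(y_t−ȳ)(y_{t+2}−ȳ) = (0.7656) + (-1.8594) + (1.6406) + (-1.8594) + (9.1406) + (10.8906) = 18.7188
Denominator Σ(y_t−ȳ)² = 64.8750
r_2 = 18.7188 / 64.8750 = 0.289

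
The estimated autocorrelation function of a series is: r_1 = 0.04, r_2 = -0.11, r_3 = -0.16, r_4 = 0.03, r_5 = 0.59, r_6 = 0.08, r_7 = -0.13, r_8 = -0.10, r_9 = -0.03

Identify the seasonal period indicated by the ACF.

The largest autocorrelation is r_5 = 0.59; the remaining lags stay at or below 0.08.
The dominant spike at lag 5 indicates a seasonal period of 5.

5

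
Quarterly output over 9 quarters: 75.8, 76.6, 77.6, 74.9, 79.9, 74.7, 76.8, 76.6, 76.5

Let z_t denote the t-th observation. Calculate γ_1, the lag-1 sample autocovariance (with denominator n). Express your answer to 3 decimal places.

-1.551

Mean z̄ = (75.8 + 76.6 + 77.6 + 74.9 + 79.9 + 74.7 + 76.8 + 76.6 + 76.5)/9 = 76.6000
Σ_{t=1}^{8}(z_t−z̄)(z_{t+1}−z̄) = -13.9600
γ_1 = -13.9600 / 9 = -1.551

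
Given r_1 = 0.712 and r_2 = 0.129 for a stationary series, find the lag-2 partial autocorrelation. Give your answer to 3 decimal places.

φ_{22} = (r_2 − r_1²) / (1 − r_1²)
r_1² = (0.712)² = 0.506944
Numerator = 0.129 − 0.5069 = -0.3779; denominator = 1 − 0.5069 = 0.4931
φ_{22} = -0.3779 / 0.4931 = -0.767

-0.767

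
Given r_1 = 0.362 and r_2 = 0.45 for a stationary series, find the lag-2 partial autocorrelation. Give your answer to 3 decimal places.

0.367

φ_{22} = (r_2 − r_1²) / (1 − r_1²)
r_1² = (0.362)² = 0.131044
Numerator = 0.45 − 0.1310 = 0.3190; denominator = 1 − 0.1310 = 0.8690
φ_{22} = 0.3190 / 0.8690 = 0.367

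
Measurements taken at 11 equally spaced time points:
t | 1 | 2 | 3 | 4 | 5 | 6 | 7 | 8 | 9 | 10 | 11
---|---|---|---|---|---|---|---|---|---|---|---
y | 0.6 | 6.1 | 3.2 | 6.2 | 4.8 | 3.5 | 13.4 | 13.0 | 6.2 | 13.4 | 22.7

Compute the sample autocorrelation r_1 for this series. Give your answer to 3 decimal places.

0.280

Mean ȳ = (0.6 + 6.1 + 3.2 + 6.2 + 4.8 + 3.5 + 13.4 + 13.0 + 6.2 + 13.4 + 22.7)/11 = 8.4636
Numerator Σ_{t=1}^{10}(y_t−ȳ)(y_{t+1}−ȳ) = 116.1450
Denominator Σ(y_t−ȳ)² = 415.4255
r_1 = 116.1450 / 415.4255 = 0.280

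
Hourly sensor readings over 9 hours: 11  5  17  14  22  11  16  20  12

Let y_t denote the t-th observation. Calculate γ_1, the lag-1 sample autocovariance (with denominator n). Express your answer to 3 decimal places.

Mean ȳ = (11 + 5 + 17 + 14 + 22 + 11 + 16 + 20 + 12)/9 = 14.2222
Σ_{t=1}^{8}(y_t−ȳ)(y_{t+1}−ȳ) = -31.6049
γ_1 = -31.6049 / 9 = -3.512

-3.512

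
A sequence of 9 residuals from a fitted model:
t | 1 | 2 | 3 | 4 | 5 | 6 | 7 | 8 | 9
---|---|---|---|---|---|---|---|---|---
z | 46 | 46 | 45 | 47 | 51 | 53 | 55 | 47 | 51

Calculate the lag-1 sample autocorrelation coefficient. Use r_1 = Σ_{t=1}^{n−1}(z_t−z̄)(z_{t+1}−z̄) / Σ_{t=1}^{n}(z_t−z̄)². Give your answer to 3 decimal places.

0.402

Mean z̄ = (46 + 46 + 45 + 47 + 51 + 53 + 55 + 47 + 51)/9 = 49.0000
Numerator Σ_{t=1}^{8}(z_t−z̄)(z_{t+1}−z̄) = 41.0000
Denominator Σ(z_t−z̄)² = 102.0000
r_1 = 41.0000 / 102.0000 = 0.402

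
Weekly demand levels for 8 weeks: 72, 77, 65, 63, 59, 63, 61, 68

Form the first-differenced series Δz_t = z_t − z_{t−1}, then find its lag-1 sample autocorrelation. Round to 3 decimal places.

-0.295

First differences Δz: 5, -12, -2, -4, 4, -2, 7
Mean of differences = -0.5714
Numerator Σ(Δz_t−Δz̄)(Δz_{t+1}−Δz̄) = -75.4694
Denominator Σ(Δz_t−Δz̄)² = 255.7143
r_1(Δz) = -75.4694 / 255.7143 = -0.295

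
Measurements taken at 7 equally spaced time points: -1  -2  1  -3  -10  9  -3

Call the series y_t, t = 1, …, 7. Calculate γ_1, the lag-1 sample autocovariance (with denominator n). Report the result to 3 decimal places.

-14.012

Mean ȳ = (-1 − 2 + 1 − 3 − 10 + 9 − 3)/7 = -1.2857
Deviations: 0.2857, -0.7143, 2.2857, -1.7143, -8.7143, 10.2857, -1.7143
Σ_{t=1}^{6}(y_t−ȳ)(y_{t+1}−ȳ) = -98.0816
γ_1 = -98.0816 / 7 = -14.012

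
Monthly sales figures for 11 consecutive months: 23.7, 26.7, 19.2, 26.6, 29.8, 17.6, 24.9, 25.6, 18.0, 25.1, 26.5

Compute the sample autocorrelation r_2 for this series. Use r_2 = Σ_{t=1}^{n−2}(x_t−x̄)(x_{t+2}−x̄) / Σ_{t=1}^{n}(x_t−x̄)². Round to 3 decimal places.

Mean x̄ = (23.7 + 26.7 + 19.2 + 26.6 + 29.8 + 17.6 + 24.9 + 25.6 + 18.0 + 25.1 + 26.5)/11 = 23.9727
Numerator Σ_{t=1}^{9}(x_t−x̄)(x_{t+2}−x̄) = -59.8533
Denominator Σ(x_t−x̄)² = 158.6018
r_2 = -59.8533 / 158.6018 = -0.377

-0.377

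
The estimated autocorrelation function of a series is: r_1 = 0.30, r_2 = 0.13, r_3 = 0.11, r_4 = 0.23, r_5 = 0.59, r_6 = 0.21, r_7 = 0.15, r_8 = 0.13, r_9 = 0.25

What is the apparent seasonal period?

The largest autocorrelation is r_5 = 0.59; the remaining lags stay at or below 0.30. The elevated value at lag 1 (0.30), dropping to 0.13 at lag 2, reflects decaying short-term dependence rather than seasonality.
The dominant spike at lag 5 indicates a seasonal period of 5.

5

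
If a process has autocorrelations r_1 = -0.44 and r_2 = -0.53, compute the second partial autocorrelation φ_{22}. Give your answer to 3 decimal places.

φ_{22} = (r_2 − r_1²) / (1 − r_1²)
r_1² = (-0.44)² = 0.1936
Numerator = -0.53 − 0.1936 = -0.7236; denominator = 1 − 0.1936 = 0.8064
φ_{22} = -0.7236 / 0.8064 = -0.897

-0.897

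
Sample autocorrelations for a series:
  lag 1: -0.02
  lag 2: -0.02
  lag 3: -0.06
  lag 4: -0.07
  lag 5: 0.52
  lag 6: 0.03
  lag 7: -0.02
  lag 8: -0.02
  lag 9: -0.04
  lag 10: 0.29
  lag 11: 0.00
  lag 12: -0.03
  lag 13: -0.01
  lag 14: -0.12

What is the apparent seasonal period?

The largest autocorrelation is r_5 = 0.52, with a weaker echo at lag 10 (0.29); the remaining lags stay at or below 0.03.
The dominant spike at lag 5 indicates a seasonal period of 5.

5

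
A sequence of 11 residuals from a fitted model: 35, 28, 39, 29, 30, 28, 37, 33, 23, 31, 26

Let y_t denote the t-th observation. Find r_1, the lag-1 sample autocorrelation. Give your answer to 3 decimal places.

-0.299

Mean ȳ = (35 + 28 + 39 + 29 + 30 + 28 + 37 + 33 + 23 + 31 + 26)/11 = 30.8182
Numerator Σ_{t=1}^{10}(y_t−ȳ)(y_{t+1}−ȳ) = -69.2149
Denominator Σ(y_t−ȳ)² = 231.6364
r_1 = -69.2149 / 231.6364 = -0.299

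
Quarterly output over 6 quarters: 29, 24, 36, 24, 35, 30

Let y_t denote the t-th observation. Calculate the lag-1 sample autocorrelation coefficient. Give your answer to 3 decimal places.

-0.723

Mean ȳ = (29 + 24 + 36 + 24 + 35 + 30)/6 = 29.6667
Deviations from mean: -0.6667, -5.6667, 6.3333, -5.6667, 5.3333, 0.3333
Σ(y_t−ȳ)(y_{t+1}−ȳ) = (3.7778) + (-35.8889) + (-35.8889) + (-30.2222) + (1.7778) = -96.4444
Denominator Σ(y_t−ȳ)² = 133.3333
r_1 = -96.4444 / 133.3333 = -0.723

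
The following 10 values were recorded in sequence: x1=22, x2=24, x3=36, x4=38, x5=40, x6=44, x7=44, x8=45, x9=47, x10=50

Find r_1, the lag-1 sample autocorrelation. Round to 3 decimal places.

0.626

Mean x̄ = (22 + 24 + 36 + 38 + 40 + 44 + 44 + 45 + 47 + 50)/10 = 39.0000
Numerator Σ_{t=1}^{9}(x_t−x̄)(x_{t+1}−x̄) = 498.0000
Denominator Σ(x_t−x̄)² = 796.0000
r_1 = 498.0000 / 796.0000 = 0.626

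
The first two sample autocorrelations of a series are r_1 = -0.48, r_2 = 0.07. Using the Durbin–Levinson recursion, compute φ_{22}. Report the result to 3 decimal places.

-0.208

φ_{22} = (r_2 − r_1²) / (1 − r_1²)
r_1² = (-0.48)² = 0.2304
Numerator = 0.07 − 0.2304 = -0.1604; denominator = 1 − 0.2304 = 0.7696
φ_{22} = -0.1604 / 0.7696 = -0.208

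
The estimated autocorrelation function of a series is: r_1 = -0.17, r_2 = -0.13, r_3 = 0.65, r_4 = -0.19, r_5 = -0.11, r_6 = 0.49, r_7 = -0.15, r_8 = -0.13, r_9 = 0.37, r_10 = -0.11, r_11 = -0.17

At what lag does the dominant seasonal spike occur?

The largest autocorrelation is r_3 = 0.65, with weaker echoes at lags 6 (0.49) and 9 (0.37); the remaining lags stay at or below -0.11.
The dominant spike at lag 3 indicates a seasonal period of 3.

3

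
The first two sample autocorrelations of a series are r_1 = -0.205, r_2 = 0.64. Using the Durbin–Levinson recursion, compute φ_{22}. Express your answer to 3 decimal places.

0.624

φ_{22} = (r_2 − r_1²) / (1 − r_1²)
r_1² = (-0.205)² = 0.042025
Numerator = 0.64 − 0.0420 = 0.5980; denominator = 1 − 0.0420 = 0.9580
φ_{22} = 0.5980 / 0.9580 = 0.624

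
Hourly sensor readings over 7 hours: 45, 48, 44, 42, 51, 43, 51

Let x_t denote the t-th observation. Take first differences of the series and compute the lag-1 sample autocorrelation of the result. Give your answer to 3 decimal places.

-0.664

First differences Δx: 3, -4, -2, 9, -8, 8
Mean of differences = 1.0000
Numerator Σ(Δx_t−Δx̄)(Δx_{t+1}−Δx̄) = -154.0000
Denominator Σ(Δx_t−Δx̄)² = 232.0000
r_1(Δx) = -154.0000 / 232.0000 = -0.664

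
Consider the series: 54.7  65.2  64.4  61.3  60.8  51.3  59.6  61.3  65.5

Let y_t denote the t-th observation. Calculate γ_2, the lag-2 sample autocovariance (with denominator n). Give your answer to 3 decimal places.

Mean ȳ = (54.7 + 65.2 + 64.4 + 61.3 + 60.8 + 51.3 + 59.6 + 61.3 + 65.5)/9 = 60.4556
Σ_{t=1}^{7}(y_t−ȳ)(y_{t+2}−ȳ) = -37.4106
γ_2 = -37.4106 / 9 = -4.157

-4.157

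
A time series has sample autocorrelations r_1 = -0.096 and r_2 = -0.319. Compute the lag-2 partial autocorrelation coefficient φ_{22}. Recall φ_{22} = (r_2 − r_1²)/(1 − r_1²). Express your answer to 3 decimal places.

-0.331

φ_{22} = (r_2 − r_1²) / (1 − r_1²)
r_1² = (-0.096)² = 0.009216
Numerator = -0.319 − 0.0092 = -0.3282; denominator = 1 − 0.0092 = 0.9908
φ_{22} = -0.3282 / 0.9908 = -0.331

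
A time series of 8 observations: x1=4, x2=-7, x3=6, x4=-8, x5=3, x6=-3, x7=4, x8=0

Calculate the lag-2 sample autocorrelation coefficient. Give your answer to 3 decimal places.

Mean x̄ = (4 − 7 + 6 − 8 + 3 − 3 + 4 + 0)/8 = -0.1250
Σ(x_t−x̄)(x_{t+2}−x̄) = (25.2656) + (54.1406) + (19.1406) + (22.6406) + (12.8906) + (-0.3594) = 133.7188
Denominator Σ(x_t−x̄)² = 198.8750
r_2 = 133.7188 / 198.8750 = 0.672

0.672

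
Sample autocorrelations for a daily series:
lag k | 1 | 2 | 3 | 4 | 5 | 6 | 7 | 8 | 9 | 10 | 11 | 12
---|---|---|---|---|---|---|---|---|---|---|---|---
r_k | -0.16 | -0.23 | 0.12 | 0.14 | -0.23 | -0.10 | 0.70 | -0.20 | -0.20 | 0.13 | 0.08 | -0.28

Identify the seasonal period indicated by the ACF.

7

The largest autocorrelation is r_7 = 0.70; the remaining lags stay at or below 0.14.
The dominant spike at lag 7 indicates a seasonal period of 7.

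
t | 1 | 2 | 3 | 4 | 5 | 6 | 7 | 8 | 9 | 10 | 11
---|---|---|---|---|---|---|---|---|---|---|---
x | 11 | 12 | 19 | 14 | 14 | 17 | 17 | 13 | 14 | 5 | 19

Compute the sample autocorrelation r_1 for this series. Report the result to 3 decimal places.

-0.263

Mean x̄ = (11 + 12 + 19 + 14 + 14 + 17 + 17 + 13 + 14 + 5 + 19)/11 = 14.0909
Numerator Σ_{t=1}^{10}(x_t−x̄)(x_{t+1}−x̄) = -42.9174
Denominator Σ(x_t−x̄)² = 162.9091
r_1 = -42.9174 / 162.9091 = -0.263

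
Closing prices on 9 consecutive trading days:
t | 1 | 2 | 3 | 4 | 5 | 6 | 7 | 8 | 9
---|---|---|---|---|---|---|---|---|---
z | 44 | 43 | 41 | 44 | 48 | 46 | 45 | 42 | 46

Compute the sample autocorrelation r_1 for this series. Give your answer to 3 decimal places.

Mean z̄ = (44 + 43 + 41 + 44 + 48 + 46 + 45 + 42 + 46)/9 = 44.3333
Numerator Σ_{t=1}^{8}(z_t−z̄)(z_{t+1}−z̄) = 6.5556
Denominator Σ(z_t−z̄)² = 38.0000
r_1 = 6.5556 / 38.0000 = 0.173

0.173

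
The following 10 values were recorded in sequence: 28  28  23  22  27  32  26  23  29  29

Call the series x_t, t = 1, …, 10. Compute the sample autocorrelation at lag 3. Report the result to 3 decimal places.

Mean x̄ = (28 + 28 + 23 + 22 + 27 + 32 + 26 + 23 + 29 + 29)/10 = 26.7000
Numerator Σ_{t=1}^{7}(x_t−x̄)(x_{t+3}−x̄) = -12.5700
Denominator Σ(x_t−x̄)² = 92.1000
r_3 = -12.5700 / 92.1000 = -0.136

-0.136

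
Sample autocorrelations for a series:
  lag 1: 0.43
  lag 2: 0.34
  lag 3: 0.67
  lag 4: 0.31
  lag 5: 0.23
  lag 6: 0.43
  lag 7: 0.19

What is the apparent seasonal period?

The largest autocorrelation is r_3 = 0.67; the remaining lags stay at or below 0.43. The elevated value at lag 1 (0.43), dropping to 0.34 at lag 2, reflects decaying short-term dependence rather than seasonality.
The dominant spike at lag 3 indicates a seasonal period of 3.

3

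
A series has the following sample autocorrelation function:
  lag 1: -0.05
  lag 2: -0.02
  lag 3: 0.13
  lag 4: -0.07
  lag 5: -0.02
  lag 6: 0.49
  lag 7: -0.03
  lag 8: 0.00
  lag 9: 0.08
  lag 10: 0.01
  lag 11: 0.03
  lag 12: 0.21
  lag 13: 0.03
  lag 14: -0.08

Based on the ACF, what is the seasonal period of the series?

6

The largest autocorrelation is r_6 = 0.49, with a weaker echo at lag 12 (0.21); the remaining lags stay at or below 0.13.
The dominant spike at lag 6 indicates a seasonal period of 6.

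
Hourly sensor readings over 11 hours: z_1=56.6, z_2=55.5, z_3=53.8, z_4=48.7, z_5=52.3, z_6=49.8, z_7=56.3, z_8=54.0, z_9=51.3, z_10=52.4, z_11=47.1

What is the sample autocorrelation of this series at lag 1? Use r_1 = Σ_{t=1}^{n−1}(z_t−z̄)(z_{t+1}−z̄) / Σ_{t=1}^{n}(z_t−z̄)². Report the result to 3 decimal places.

0.071

Mean z̄ = (56.6 + 55.5 + 53.8 + 48.7 + 52.3 + 49.8 + 56.3 + 54.0 + 51.3 + 52.4 + 47.1)/11 = 52.5273
Numerator Σ_{t=1}^{10}(z_t−z̄)(z_{t+1}−z̄) = 6.8156
Denominator Σ(z_t−z̄)² = 96.5618
r_1 = 6.8156 / 96.5618 = 0.071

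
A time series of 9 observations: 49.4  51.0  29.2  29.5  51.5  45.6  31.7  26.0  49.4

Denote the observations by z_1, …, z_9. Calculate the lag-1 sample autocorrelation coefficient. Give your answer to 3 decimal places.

-0.015

Mean z̄ = (49.4 + 51.0 + 29.2 + 29.5 + 51.5 + 45.6 + 31.7 + 26.0 + 49.4)/9 = 40.3667
Numerator Σ_{t=1}^{8}(z_t−z̄)(z_{t+1}−z̄) = -14.6811
Denominator Σ(z_t−z̄)² = 951.9000
r_1 = -14.6811 / 951.9000 = -0.015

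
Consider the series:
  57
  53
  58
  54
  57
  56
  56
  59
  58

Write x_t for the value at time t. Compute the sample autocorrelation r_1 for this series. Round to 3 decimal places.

Mean x̄ = (57 + 53 + 58 + 54 + 57 + 56 + 56 + 59 + 58)/9 = 56.4444
Numerator Σ_{t=1}^{8}(x_t−x̄)(x_{t+1}−x̄) = -9.6420
Denominator Σ(x_t−x̄)² = 30.2222
r_1 = -9.6420 / 30.2222 = -0.319

-0.319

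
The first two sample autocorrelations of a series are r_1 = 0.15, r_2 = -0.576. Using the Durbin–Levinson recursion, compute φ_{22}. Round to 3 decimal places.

-0.612

φ_{22} = (r_2 − r_1²) / (1 − r_1²)
r_1² = (0.15)² = 0.0225
Numerator = -0.576 − 0.0225 = -0.5985; denominator = 1 − 0.0225 = 0.9775
φ_{22} = -0.5985 / 0.9775 = -0.612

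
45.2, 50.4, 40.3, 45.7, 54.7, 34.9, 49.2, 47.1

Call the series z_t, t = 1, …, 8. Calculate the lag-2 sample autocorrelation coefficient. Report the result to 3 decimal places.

-0.106

Mean z̄ = (45.2 + 50.4 + 40.3 + 45.7 + 54.7 + 34.9 + 49.2 + 47.1)/8 = 45.9375
Deviations from mean: -0.7375, 4.4625, -5.6375, -0.2375, 8.7625, -11.0375, 3.2625, 1.1625
Numerator Σ_{t=1}^{6}(z_t−z̄)(z_{t+2}−z̄) = -27.9228
Denominator Σ(z_t−z̄)² = 262.8988
r_2 = -27.9228 / 262.8988 = -0.106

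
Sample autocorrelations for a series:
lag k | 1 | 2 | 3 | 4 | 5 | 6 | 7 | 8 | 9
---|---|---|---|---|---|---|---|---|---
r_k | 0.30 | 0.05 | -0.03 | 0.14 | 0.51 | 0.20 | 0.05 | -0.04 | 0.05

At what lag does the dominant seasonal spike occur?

5

The largest autocorrelation is r_5 = 0.51; the remaining lags stay at or below 0.30. The elevated value at lag 1 (0.30), dropping to 0.05 at lag 2, reflects decaying short-term dependence rather than seasonality.
The dominant spike at lag 5 indicates a seasonal period of 5.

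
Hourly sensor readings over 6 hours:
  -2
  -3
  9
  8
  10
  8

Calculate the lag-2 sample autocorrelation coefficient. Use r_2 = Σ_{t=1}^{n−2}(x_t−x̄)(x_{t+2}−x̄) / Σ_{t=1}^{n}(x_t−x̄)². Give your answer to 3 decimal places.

Mean x̄ = (-2 − 3 + 9 + 8 + 10 + 8)/6 = 5.0000
Σ(x_t−x̄)(x_{t+2}−x̄) = (-28.0000) + (-24.0000) + (20.0000) + (9.0000) = -23.0000
Denominator Σ(x_t−x̄)² = 172.0000
r_2 = -23.0000 / 172.0000 = -0.134

-0.134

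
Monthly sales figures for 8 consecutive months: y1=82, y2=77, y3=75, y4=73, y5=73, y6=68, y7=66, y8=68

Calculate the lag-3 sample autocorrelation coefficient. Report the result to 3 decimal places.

-0.051

Mean ȳ = (82 + 77 + 75 + 73 + 73 + 68 + 66 + 68)/8 = 72.7500
Deviations from mean: 9.2500, 4.2500, 2.2500, 0.2500, 0.2500, -4.7500, -6.7500, -4.7500
Σ(y_t−ȳ)(y_{t+3}−ȳ) = (2.3125) + (1.0625) + (-10.6875) + (-1.6875) + (-1.1875) = -10.1875
Denominator Σ(y_t−ȳ)² = 199.5000
r_3 = -10.1875 / 199.5000 = -0.051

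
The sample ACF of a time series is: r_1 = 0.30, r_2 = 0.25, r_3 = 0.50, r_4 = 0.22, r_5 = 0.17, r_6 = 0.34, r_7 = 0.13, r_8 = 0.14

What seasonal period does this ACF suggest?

3

The largest autocorrelation is r_3 = 0.50, with a weaker echo at lag 6 (0.34); the remaining lags stay at or below 0.30. The elevated value at lag 1 (0.30), dropping to 0.25 at lag 2, reflects decaying short-term dependence rather than seasonality.
The dominant spike at lag 3 indicates a seasonal period of 3.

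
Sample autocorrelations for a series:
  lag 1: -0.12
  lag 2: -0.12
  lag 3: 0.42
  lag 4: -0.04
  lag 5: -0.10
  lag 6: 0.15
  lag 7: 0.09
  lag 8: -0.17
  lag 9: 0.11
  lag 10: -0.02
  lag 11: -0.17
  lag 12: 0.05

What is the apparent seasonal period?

3

The largest autocorrelation is r_3 = 0.42, with a weaker echo at lag 6 (0.15); the remaining lags stay at or below 0.11.
The dominant spike at lag 3 indicates a seasonal period of 3.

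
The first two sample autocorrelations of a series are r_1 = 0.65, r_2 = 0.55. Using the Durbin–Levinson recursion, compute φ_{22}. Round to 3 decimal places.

0.221

φ_{22} = (r_2 − r_1²) / (1 − r_1²)
r_1² = (0.65)² = 0.4225
Numerator = 0.55 − 0.4225 = 0.1275; denominator = 1 − 0.4225 = 0.5775
φ_{22} = 0.1275 / 0.5775 = 0.221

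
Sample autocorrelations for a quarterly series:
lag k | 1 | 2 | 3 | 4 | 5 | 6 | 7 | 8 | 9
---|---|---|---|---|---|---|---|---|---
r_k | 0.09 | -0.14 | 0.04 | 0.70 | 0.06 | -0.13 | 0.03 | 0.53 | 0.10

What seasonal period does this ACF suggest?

4

The largest autocorrelation is r_4 = 0.70, with a weaker echo at lag 8 (0.53); the remaining lags stay at or below 0.10.
The dominant spike at lag 4 indicates a seasonal period of 4.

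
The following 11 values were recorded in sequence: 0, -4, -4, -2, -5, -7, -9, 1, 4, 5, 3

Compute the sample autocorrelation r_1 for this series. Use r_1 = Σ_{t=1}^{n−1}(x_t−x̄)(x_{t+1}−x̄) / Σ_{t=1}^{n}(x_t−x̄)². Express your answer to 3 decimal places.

Mean x̄ = (0 − 4 − 4 − 2 − 5 − 7 − 9 + 1 + 4 + 5 + 3)/11 = -1.6364
Numerator Σ_{t=1}^{10}(x_t−x̄)(x_{t+1}−x̄) = 124.9587
Denominator Σ(x_t−x̄)² = 212.5455
r_1 = 124.9587 / 212.5455 = 0.588

0.588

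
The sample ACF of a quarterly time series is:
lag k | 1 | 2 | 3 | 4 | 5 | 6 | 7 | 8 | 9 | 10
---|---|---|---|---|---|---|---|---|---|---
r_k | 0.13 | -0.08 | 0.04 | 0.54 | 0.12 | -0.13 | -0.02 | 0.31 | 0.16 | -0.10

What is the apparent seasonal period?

4

The largest autocorrelation is r_4 = 0.54, with a weaker echo at lag 8 (0.31); the remaining lags stay at or below 0.16.
The dominant spike at lag 4 indicates a seasonal period of 4.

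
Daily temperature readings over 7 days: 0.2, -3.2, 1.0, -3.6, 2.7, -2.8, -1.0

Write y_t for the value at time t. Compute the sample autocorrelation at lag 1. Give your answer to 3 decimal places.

-0.839

Mean ȳ = (0.2 − 3.2 + 1.0 − 3.6 + 2.7 − 2.8 − 1.0)/7 = -0.9571
Numerator Σ_{t=1}^{6}(y_t−ȳ)(y_{t+1}−ȳ) = -28.4833
Denominator Σ(y_t−ȳ)² = 33.9571
r_1 = -28.4833 / 33.9571 = -0.839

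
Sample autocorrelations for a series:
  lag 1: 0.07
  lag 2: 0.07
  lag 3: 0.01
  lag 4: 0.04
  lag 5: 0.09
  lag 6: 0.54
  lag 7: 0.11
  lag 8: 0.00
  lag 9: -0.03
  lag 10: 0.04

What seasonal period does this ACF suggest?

The largest autocorrelation is r_6 = 0.54; the remaining lags stay at or below 0.11.
The dominant spike at lag 6 indicates a seasonal period of 6.

6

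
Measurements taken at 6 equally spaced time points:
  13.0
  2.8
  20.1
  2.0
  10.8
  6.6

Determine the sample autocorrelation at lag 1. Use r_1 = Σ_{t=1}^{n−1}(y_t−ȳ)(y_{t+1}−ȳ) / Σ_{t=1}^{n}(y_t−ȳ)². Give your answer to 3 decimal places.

-0.800

Mean ȳ = (13.0 + 2.8 + 20.1 + 2.0 + 10.8 + 6.6)/6 = 9.2167
Deviations from mean: 3.7833, -6.4167, 10.8833, -7.2167, 1.5833, -2.6167
Σ(y_t−ȳ)(y_{t+1}−ȳ) = (-24.2764) + (-69.8347) + (-78.5414) + (-11.4264) + (-4.1431) = -188.2219
Denominator Σ(y_t−ȳ)² = 235.3683
r_1 = -188.2219 / 235.3683 = -0.800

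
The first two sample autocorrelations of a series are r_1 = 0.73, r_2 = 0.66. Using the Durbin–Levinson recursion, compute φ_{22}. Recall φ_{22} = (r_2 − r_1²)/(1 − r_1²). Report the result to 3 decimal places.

φ_{22} = (r_2 − r_1²) / (1 − r_1²)
r_1² = (0.73)² = 0.5329
Numerator = 0.66 − 0.5329 = 0.1271; denominator = 1 − 0.5329 = 0.4671
φ_{22} = 0.1271 / 0.4671 = 0.272

0.272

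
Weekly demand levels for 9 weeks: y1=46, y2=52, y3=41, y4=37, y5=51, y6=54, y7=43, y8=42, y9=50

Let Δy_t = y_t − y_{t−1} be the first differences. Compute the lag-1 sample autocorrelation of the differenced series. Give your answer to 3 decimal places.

-0.109

First differences Δy: 6, -11, -4, 14, 3, -11, -1, 8
Mean of differences = 0.5000
Numerator Σ(Δy_t−Δȳ)(Δy_{t+1}−Δȳ) = -61.2500
Denominator Σ(Δy_t−Δȳ)² = 562.0000
r_1(Δy) = -61.2500 / 562.0000 = -0.109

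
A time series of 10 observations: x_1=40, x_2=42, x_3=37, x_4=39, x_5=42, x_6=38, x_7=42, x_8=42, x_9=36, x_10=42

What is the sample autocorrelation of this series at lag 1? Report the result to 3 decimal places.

-0.500

Mean x̄ = (40 + 42 + 37 + 39 + 42 + 38 + 42 + 42 + 36 + 42)/10 = 40.0000
Numerator Σ_{t=1}^{9}(x_t−x̄)(x_{t+1}−x̄) = -25.0000
Denominator Σ(x_t−x̄)² = 50.0000
r_1 = -25.0000 / 50.0000 = -0.500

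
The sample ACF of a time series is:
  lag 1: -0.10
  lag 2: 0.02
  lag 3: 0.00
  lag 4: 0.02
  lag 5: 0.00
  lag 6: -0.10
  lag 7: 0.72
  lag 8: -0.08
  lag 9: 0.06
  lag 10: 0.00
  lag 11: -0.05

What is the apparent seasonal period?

The largest autocorrelation is r_7 = 0.72; the remaining lags stay at or below 0.06.
The dominant spike at lag 7 indicates a seasonal period of 7.

7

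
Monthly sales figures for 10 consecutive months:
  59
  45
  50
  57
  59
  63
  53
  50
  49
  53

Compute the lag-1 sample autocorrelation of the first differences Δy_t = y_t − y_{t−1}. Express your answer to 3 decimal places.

First differences Δy: -14, 5, 7, 2, 4, -10, -3, -1, 4
Mean of differences = -0.6667
Numerator Σ(Δy_t−Δȳ)(Δy_{t+1}−Δȳ) = -21.7778
Denominator Σ(Δy_t−Δȳ)² = 412.0000
r_1(Δy) = -21.7778 / 412.0000 = -0.053

-0.053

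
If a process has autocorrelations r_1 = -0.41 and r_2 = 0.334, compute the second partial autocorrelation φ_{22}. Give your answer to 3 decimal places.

0.199

φ_{22} = (r_2 − r_1²) / (1 − r_1²)
r_1² = (-0.41)² = 0.1681
Numerator = 0.334 − 0.1681 = 0.1659; denominator = 1 − 0.1681 = 0.8319
φ_{22} = 0.1659 / 0.8319 = 0.199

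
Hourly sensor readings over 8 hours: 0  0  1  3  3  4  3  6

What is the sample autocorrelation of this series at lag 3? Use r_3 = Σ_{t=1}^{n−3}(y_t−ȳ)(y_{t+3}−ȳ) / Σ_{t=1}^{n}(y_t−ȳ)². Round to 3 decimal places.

Mean ȳ = (0 + 0 + 1 + 3 + 3 + 4 + 3 + 6)/8 = 2.5000
Deviations from mean: -2.5000, -2.5000, -1.5000, 0.5000, 0.5000, 1.5000, 0.5000, 3.5000
Numerator Σ_{t=1}^{5}(y_t−ȳ)(y_{t+3}−ȳ) = -2.7500
Denominator Σ(y_t−ȳ)² = 30.0000
r_3 = -2.7500 / 30.0000 = -0.092

-0.092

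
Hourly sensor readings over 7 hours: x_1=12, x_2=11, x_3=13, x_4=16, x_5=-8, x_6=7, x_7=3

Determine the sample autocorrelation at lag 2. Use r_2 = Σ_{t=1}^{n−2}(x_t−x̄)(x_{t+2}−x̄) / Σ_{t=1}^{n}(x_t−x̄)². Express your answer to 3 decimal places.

0.088

Mean x̄ = (12 + 11 + 13 + 16 − 8 + 7 + 3)/7 = 7.7143
Deviations from mean: 4.2857, 3.2857, 5.2857, 8.2857, -15.7143, -0.7143, -4.7143
Σ(x_t−x̄)(x_{t+2}−x̄) = (22.6531) + (27.2245) + (-83.0612) + (-5.9184) + (74.0816) = 34.9796
Denominator Σ(x_t−x̄)² = 395.4286
r_2 = 34.9796 / 395.4286 = 0.088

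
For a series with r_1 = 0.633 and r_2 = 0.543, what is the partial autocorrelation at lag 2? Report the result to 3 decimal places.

0.237

φ_{22} = (r_2 − r_1²) / (1 − r_1²)
r_1² = (0.633)² = 0.400689
Numerator = 0.543 − 0.4007 = 0.1423; denominator = 1 − 0.4007 = 0.5993
φ_{22} = 0.1423 / 0.5993 = 0.237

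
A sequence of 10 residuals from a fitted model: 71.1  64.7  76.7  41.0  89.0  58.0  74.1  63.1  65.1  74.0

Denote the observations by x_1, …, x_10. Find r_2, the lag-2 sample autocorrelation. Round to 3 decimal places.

0.474

Mean x̄ = (71.1 + 64.7 + 76.7 + 41.0 + 89.0 + 58.0 + 74.1 + 63.1 + 65.1 + 74.0)/10 = 67.6800
Numerator Σ_{t=1}^{8}(x_t−x̄)(x_{t+2}−x̄) = 696.6232
Denominator Σ(x_t−x̄)² = 1470.7960
r_2 = 696.6232 / 1470.7960 = 0.474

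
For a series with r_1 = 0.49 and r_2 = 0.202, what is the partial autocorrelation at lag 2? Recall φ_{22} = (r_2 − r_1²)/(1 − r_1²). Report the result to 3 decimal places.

φ_{22} = (r_2 − r_1²) / (1 − r_1²)
r_1² = (0.49)² = 0.2401
Numerator = 0.202 − 0.2401 = -0.0381; denominator = 1 − 0.2401 = 0.7599
φ_{22} = -0.0381 / 0.7599 = -0.050

-0.050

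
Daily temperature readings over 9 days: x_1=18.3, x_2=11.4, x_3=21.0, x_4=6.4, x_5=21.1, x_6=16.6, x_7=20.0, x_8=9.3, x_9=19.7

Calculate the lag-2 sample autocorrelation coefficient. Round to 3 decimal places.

0.436

Mean x̄ = (18.3 + 11.4 + 21.0 + 6.4 + 21.1 + 16.6 + 20.0 + 9.3 + 19.7)/9 = 15.9778
Numerator Σ_{t=1}^{7}(x_t−x̄)(x_{t+2}−x̄) = 106.6923
Denominator Σ(x_t−x̄)² = 244.5556
r_2 = 106.6923 / 244.5556 = 0.436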